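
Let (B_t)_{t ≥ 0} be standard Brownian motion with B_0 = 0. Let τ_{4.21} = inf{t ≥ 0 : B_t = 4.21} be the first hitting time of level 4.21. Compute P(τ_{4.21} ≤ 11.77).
P(τ_{4.21} ≤ 11.77) = 2(1 − Φ(4.21/√11.77)) = 2(1 − Φ(1.2271)) ≈ 0.2198

By the reflection principle for standard BM, P(τ_b ≤ t) = 2 · P(B_t ≥ b). Since B_t ~ N(0, t), P(B_t ≥ 4.21) = 1 − Φ(4.21/√t) = 1 − Φ(4.21/√11.77) = 1 − Φ(1.2271) ≈ 0.10989. Doubling: P(τ_{4.21} ≤ 11.77) ≈ 2 · 0.10989 = 0.21978 ≈ 0.2198.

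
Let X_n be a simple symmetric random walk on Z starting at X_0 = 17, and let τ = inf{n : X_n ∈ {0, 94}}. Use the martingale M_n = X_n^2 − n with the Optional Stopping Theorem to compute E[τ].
E[τ] = 1309

M_n = X_n^2 − n is a martingale (since E[X_{n+1}^2 | F_n] = X_n^2 + 1). By OST (τ has finite mean in a bounded region), E[M_τ] = E[M_0] = X_0^2 − 0 = 17^2 = 289. Also E[M_τ] = E[X_τ^2] − E[τ]. The walk exits at 0 or 94, with P(hit 94 first) = 17/94, so E[X_τ^2] = 94^2 · 17/94 + 0 = 1598. Thus E[τ] = E[X_τ^2] − E[M_τ] = 1598 − 289 = 1309 = 17(94 − 17) = 1309.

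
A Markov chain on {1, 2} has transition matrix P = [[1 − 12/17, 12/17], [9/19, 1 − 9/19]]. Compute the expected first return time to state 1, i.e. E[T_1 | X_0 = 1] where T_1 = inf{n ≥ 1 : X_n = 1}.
E[T_1 | X_0 = 1] = 1/π_1 = 127/51

For an irreducible recurrent Markov chain with stationary distribution π, E[T_i | X_0 = i] = 1/π_i (Kac's formula). Here π_1 = (9/19)/(12/17 + 9/19) = (9/19)/(381/323) = 51/127, so E[T_1 | X_0 = 1] = 1/π_1 = (12/17 + 9/19)/(9/19) = (381/323)/(9/19) = 127/51.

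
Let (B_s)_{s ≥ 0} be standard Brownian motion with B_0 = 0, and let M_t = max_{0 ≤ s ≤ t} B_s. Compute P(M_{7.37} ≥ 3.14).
P(M_{7.37} ≥ 3.14) = 2·P(B_{7.37} ≥ 3.14) = 2(1 − Φ(3.14/√7.37)) ≈ 0.2474

By the reflection principle for Brownian motion, P(M_t ≥ a) = 2 · P(B_t ≥ a) for a ≥ 0. Since B_t ~ N(0, t), P(B_t ≥ 3.14) = 1 − Φ(3.14/√t) = 1 − Φ(3.14/√7.37) = 1 − Φ(1.1566). So
  P(M_{7.37} ≥ 3.14) = 2(1 − Φ(1.1566)) ≈ 0.2474.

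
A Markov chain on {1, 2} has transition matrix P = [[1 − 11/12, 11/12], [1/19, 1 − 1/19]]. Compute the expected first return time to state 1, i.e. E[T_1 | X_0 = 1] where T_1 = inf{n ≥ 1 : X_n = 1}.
E[T_1 | X_0 = 1] = 1/π_1 = 221/12

For an irreducible recurrent Markov chain with stationary distribution π, E[T_i | X_0 = i] = 1/π_i (Kac's formula). Here π_1 = (1/19)/(11/12 + 1/19) = (1/19)/(221/228) = 12/221, so E[T_1 | X_0 = 1] = 1/π_1 = (11/12 + 1/19)/(1/19) = (221/228)/(1/19) = 221/12.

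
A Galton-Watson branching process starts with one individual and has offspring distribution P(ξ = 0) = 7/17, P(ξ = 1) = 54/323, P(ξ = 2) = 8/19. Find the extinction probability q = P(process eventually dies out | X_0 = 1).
q = 133/136

The pgf is f(s) = 7/17 + 54/323·s + 8/19·s². The extinction probability q is the smallest fixed point of f in [0, 1]. Setting s = f(s):
  8/19·s² + (54/323 − 1)·s + 7/17 = 0
  8/19·s² − (7/17 + 8/19)·s + 7/17 = 0
which factors as (s − 1)·(8/19·s − 7/17) = 0, giving roots s = 1 and s = (7/17)/(8/19) = 133/136.
Mean offspring μ = 54/323 + 2·8/19 = 326/323 > 1 (supercritical), so q < 1. The extinction probability is the smaller root: q = (7/17)/(8/19) = 133/136.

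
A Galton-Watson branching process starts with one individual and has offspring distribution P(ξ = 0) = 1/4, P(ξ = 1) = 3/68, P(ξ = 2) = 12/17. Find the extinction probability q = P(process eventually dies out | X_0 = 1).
q = 17/48

The pgf is f(s) = 1/4 + 3/68·s + 12/17·s². The extinction probability q is the smallest fixed point of f in [0, 1]. Setting s = f(s):
  12/17·s² + (3/68 − 1)·s + 1/4 = 0
  12/17·s² − (1/4 + 12/17)·s + 1/4 = 0
which factors as (s − 1)·(12/17·s − 1/4) = 0, giving roots s = 1 and s = (1/4)/(12/17) = 17/48.
Mean offspring μ = 3/68 + 2·12/17 = 99/68 > 1 (supercritical), so q < 1. The extinction probability is the smaller root: q = (1/4)/(12/17) = 17/48.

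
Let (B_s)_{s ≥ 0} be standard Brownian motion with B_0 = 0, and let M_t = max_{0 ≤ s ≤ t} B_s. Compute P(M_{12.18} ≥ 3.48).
P(M_{12.18} ≥ 3.48) = 2·P(B_{12.18} ≥ 3.48) = 2(1 − Φ(3.48/√12.18)) ≈ 0.3187

By the reflection principle for Brownian motion, P(M_t ≥ a) = 2 · P(B_t ≥ a) for a ≥ 0. Since B_t ~ N(0, t), P(B_t ≥ 3.48) = 1 − Φ(3.48/√t) = 1 − Φ(3.48/√12.18) = 1 − Φ(0.9971). So
  P(M_{12.18} ≥ 3.48) = 2(1 − Φ(0.9971)) ≈ 0.3187.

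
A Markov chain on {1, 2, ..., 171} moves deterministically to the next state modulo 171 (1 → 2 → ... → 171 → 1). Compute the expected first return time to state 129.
E[T_129 | X_0 = 129] = 171

The chain cycles deterministically, so starting at state 129 it returns in exactly 171 steps. Equivalently, the stationary distribution is uniform π_j = 1/171 for every state j, so by Kac's formula E[T_129] = 1/π_129 = 171.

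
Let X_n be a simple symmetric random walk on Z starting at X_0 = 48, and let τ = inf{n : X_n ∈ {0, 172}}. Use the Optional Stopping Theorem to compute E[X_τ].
E[X_τ] = 48

X_n is a martingale and τ is a bounded-mean stopping time (indeed τ is finite a.s. with bounded expectation since the walk is in a bounded region). By the OST, E[X_τ] = E[X_0] = 48. Equivalently: E[X_τ] = 172 · P(hit 172 first) + 0 · P(hit 0 first) = 172 · (48/172) = 48.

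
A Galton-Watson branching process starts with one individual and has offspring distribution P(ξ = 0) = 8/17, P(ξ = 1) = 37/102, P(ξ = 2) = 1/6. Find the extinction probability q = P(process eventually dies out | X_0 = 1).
q = 1

Mean offspring μ = 0·8/17 + 1·37/102 + 2·1/6 = 71/102 ≤ 1. For μ ≤ 1 with offspring not concentrated at 1, the Galton-Watson process goes extinct almost surely, so q = 1.
(Algebraic check: The pgf is f(s) = 8/17 + 37/102·s + 1/6·s². The extinction probability q is the smallest fixed point of f in [0, 1]. Setting s = f(s):
  1/6·s² + (37/102 − 1)·s + 8/17 = 0
  1/6·s² − (8/17 + 1/6)·s + 8/17 = 0
which factors as (s − 1)·(1/6·s − 8/17) = 0, giving roots s = 1 and s = (8/17)/(1/6) = 48/17. Since 48/17 ≥ 1, the smallest root in [0, 1] is s = 1.)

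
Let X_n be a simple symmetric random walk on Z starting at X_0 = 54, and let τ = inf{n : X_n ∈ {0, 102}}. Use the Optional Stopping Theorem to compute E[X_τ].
E[X_τ] = 54

X_n is a martingale and τ is a bounded-mean stopping time (indeed τ is finite a.s. with bounded expectation since the walk is in a bounded region). By the OST, E[X_τ] = E[X_0] = 54. Equivalently: E[X_τ] = 102 · P(hit 102 first) + 0 · P(hit 0 first) = 102 · (54/102) = 54.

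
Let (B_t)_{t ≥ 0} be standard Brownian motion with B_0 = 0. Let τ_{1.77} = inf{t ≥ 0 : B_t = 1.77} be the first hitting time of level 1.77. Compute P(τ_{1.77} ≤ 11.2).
P(τ_{1.77} ≤ 11.2) = 2(1 − Φ(1.77/√11.2)) = 2(1 − Φ(0.5289)) ≈ 0.5969

By the reflection principle for standard BM, P(τ_b ≤ t) = 2 · P(B_t ≥ b). Since B_t ~ N(0, t), P(B_t ≥ 1.77) = 1 − Φ(1.77/√t) = 1 − Φ(1.77/√11.2) = 1 − Φ(0.5289) ≈ 0.29844. Doubling: P(τ_{1.77} ≤ 11.2) ≈ 2 · 0.29844 = 0.59688 ≈ 0.5969.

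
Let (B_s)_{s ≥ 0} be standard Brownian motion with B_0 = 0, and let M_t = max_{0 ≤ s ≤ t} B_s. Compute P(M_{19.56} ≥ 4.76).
P(M_{19.56} ≥ 4.76) = 2·P(B_{19.56} ≥ 4.76) = 2(1 − Φ(4.76/√19.56)) ≈ 0.2818

By the reflection principle for Brownian motion, P(M_t ≥ a) = 2 · P(B_t ≥ a) for a ≥ 0. Since B_t ~ N(0, t), P(B_t ≥ 4.76) = 1 − Φ(4.76/√t) = 1 − Φ(4.76/√19.56) = 1 − Φ(1.0763). So
  P(M_{19.56} ≥ 4.76) = 2(1 − Φ(1.0763)) ≈ 0.2818.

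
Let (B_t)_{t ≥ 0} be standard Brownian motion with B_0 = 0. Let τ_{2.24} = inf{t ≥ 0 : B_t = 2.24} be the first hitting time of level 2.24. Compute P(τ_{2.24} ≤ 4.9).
P(τ_{2.24} ≤ 4.9) = 2(1 − Φ(2.24/√4.9)) = 2(1 − Φ(1.0119)) ≈ 0.3116

By the reflection principle for standard BM, P(τ_b ≤ t) = 2 · P(B_t ≥ b). Since B_t ~ N(0, t), P(B_t ≥ 2.24) = 1 − Φ(2.24/√t) = 1 − Φ(2.24/√4.9) = 1 − Φ(1.0119) ≈ 0.15579. Doubling: P(τ_{2.24} ≤ 4.9) ≈ 2 · 0.15579 = 0.31158 ≈ 0.3116.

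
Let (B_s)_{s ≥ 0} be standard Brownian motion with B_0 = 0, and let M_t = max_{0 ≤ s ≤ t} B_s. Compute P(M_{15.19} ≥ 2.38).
P(M_{15.19} ≥ 2.38) = 2·P(B_{15.19} ≥ 2.38) = 2(1 − Φ(2.38/√15.19)) ≈ 0.5414

By the reflection principle for Brownian motion, P(M_t ≥ a) = 2 · P(B_t ≥ a) for a ≥ 0. Since B_t ~ N(0, t), P(B_t ≥ 2.38) = 1 − Φ(2.38/√t) = 1 − Φ(2.38/√15.19) = 1 − Φ(0.6107). So
  P(M_{15.19} ≥ 2.38) = 2(1 − Φ(0.6107)) ≈ 0.5414.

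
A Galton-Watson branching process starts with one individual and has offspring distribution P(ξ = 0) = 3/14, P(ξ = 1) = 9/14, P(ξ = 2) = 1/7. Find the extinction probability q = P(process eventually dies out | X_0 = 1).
q = 1

Mean offspring μ = 0·3/14 + 1·9/14 + 2·1/7 = 13/14 ≤ 1. For μ ≤ 1 with offspring not concentrated at 1, the Galton-Watson process goes extinct almost surely, so q = 1.
(Algebraic check: The pgf is f(s) = 3/14 + 9/14·s + 1/7·s². The extinction probability q is the smallest fixed point of f in [0, 1]. Setting s = f(s):
  1/7·s² + (9/14 − 1)·s + 3/14 = 0
  1/7·s² − (3/14 + 1/7)·s + 3/14 = 0
which factors as (s − 1)·(1/7·s − 3/14) = 0, giving roots s = 1 and s = (3/14)/(1/7) = 3/2. Since 3/2 ≥ 1, the smallest root in [0, 1] is s = 1.)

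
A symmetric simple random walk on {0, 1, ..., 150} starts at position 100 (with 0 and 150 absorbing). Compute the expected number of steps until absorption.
E[τ | X_0 = 100] = 5000

Let v_k = E[τ | X_0 = k]. Boundary: v_0 = v_150 = 0. Recurrence: v_k = 1 + (v_{k-1} + v_{k+1})/2 for 1 ≤ k ≤ 149. The particular solution to v_k − (v_{k-1} + v_{k+1})/2 = 1 is v_k = −k^2. Adding homogeneous solution A + B k and matching boundaries gives v_k = k (150 − k). Substituting k = 100: v_100 = 100 · 50 = 5000.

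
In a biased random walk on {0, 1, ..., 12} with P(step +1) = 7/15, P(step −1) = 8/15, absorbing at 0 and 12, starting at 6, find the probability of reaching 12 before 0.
P(hit 12 before 0) = (1 − (8/7)^6) / (1 − (8/7)^12) = 117649/379793

Let u_k denote P(reach 12 before 0 | start at k). Boundary: u_0 = 0, u_12 = 1. Recurrence: u_k = 7/15·u_{k+1} + 8/15·u_{k-1} for 1 ≤ k ≤ 11. Try u_k = A + B·r^k with r = q/p = (8/15)/(7/15) = 8/7. Substitution satisfies the recurrence; boundary conditions give:
  u_k = (1 − r^k) / (1 − r^N) = (1 − (8/7)^6) / (1 − (8/7)^12) = 117649/379793.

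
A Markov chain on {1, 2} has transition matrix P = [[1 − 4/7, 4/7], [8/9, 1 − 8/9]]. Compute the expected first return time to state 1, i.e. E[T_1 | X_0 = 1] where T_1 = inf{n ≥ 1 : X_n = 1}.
E[T_1 | X_0 = 1] = 1/π_1 = 23/14

For an irreducible recurrent Markov chain with stationary distribution π, E[T_i | X_0 = i] = 1/π_i (Kac's formula). Here π_1 = (8/9)/(4/7 + 8/9) = (8/9)/(92/63) = 14/23, so E[T_1 | X_0 = 1] = 1/π_1 = (4/7 + 8/9)/(8/9) = (92/63)/(8/9) = 23/14.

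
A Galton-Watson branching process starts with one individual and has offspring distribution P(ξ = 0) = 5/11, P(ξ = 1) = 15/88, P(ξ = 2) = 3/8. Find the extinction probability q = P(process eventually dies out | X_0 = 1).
q = 1

Mean offspring μ = 0·5/11 + 1·15/88 + 2·3/8 = 81/88 ≤ 1. For μ ≤ 1 with offspring not concentrated at 1, the Galton-Watson process goes extinct almost surely, so q = 1.
(Algebraic check: The pgf is f(s) = 5/11 + 15/88·s + 3/8·s². The extinction probability q is the smallest fixed point of f in [0, 1]. Setting s = f(s):
  3/8·s² + (15/88 − 1)·s + 5/11 = 0
  3/8·s² − (5/11 + 3/8)·s + 5/11 = 0
which factors as (s − 1)·(3/8·s − 5/11) = 0, giving roots s = 1 and s = (5/11)/(3/8) = 40/33. Since 40/33 ≥ 1, the smallest root in [0, 1] is s = 1.)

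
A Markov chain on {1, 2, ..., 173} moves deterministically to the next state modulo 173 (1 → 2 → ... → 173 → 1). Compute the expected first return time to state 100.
E[T_100 | X_0 = 100] = 173

The chain cycles deterministically, so starting at state 100 it returns in exactly 173 steps. Equivalently, the stationary distribution is uniform π_j = 1/173 for every state j, so by Kac's formula E[T_100] = 1/π_100 = 173.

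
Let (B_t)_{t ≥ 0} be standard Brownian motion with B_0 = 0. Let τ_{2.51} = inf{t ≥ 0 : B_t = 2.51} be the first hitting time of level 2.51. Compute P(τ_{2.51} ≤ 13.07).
P(τ_{2.51} ≤ 13.07) = 2(1 − Φ(2.51/√13.07)) = 2(1 − Φ(0.6943)) ≈ 0.4875

By the reflection principle for standard BM, P(τ_b ≤ t) = 2 · P(B_t ≥ b). Since B_t ~ N(0, t), P(B_t ≥ 2.51) = 1 − Φ(2.51/√t) = 1 − Φ(2.51/√13.07) = 1 − Φ(0.6943) ≈ 0.24375. Doubling: P(τ_{2.51} ≤ 13.07) ≈ 2 · 0.24375 = 0.48750 ≈ 0.4875.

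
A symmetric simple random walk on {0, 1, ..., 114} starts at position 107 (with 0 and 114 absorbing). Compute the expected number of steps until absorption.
E[τ | X_0 = 107] = 749

Let v_k = E[τ | X_0 = k]. Boundary: v_0 = v_114 = 0. Recurrence: v_k = 1 + (v_{k-1} + v_{k+1})/2 for 1 ≤ k ≤ 113. The particular solution to v_k − (v_{k-1} + v_{k+1})/2 = 1 is v_k = −k^2. Adding homogeneous solution A + B k and matching boundaries gives v_k = k (114 − k). Substituting k = 107: v_107 = 107 · 7 = 749.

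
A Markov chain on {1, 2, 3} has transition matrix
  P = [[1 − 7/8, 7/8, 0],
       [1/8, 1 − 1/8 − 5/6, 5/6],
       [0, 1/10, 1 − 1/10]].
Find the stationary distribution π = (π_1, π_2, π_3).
π = (3/199, 21/199, 175/199)

This is a birth-death chain on three states, which satisfies detailed balance: π_1 · P_{12} = π_2 · P_{21} and π_2 · P_{23} = π_3 · P_{32}.
From π_1 · 7/8 = π_2 · 1/8: π_2/π_1 = (7/8)/(1/8) = 7.
From π_2 · 5/6 = π_3 · 1/10: π_3/π_2 = (5/6)/(1/10) = 25/3.
Take π_1 proportional to 1; then unnormalized π = (1, 7, 175/3). Normalize by dividing by the sum 199/3:
  π = (3/199, 21/199, 175/199).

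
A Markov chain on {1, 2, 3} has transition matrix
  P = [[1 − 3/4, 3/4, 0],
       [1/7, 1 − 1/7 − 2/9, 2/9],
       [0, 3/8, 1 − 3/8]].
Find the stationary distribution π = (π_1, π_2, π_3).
π = (36/337, 189/337, 112/337)

This is a birth-death chain on three states, which satisfies detailed balance: π_1 · P_{12} = π_2 · P_{21} and π_2 · P_{23} = π_3 · P_{32}.
From π_1 · 3/4 = π_2 · 1/7: π_2/π_1 = (3/4)/(1/7) = 21/4.
From π_2 · 2/9 = π_3 · 3/8: π_3/π_2 = (2/9)/(3/8) = 16/27.
Take π_1 proportional to 1; then unnormalized π = (1, 21/4, 28/9). Normalize by dividing by the sum 337/36:
  π = (36/337, 189/337, 112/337).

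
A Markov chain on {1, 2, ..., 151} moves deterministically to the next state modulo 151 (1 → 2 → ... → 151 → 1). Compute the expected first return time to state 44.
E[T_44 | X_0 = 44] = 151

The chain cycles deterministically, so starting at state 44 it returns in exactly 151 steps. Equivalently, the stationary distribution is uniform π_j = 1/151 for every state j, so by Kac's formula E[T_44] = 1/π_44 = 151.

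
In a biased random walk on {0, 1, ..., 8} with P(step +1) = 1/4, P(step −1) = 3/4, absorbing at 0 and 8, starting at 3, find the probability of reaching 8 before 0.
P(hit 8 before 0) = (1 − (3)^3) / (1 − (3)^8) = 13/3280

Let u_k denote P(reach 8 before 0 | start at k). Boundary: u_0 = 0, u_8 = 1. Recurrence: u_k = 1/4·u_{k+1} + 3/4·u_{k-1} for 1 ≤ k ≤ 7. Try u_k = A + B·r^k with r = q/p = (3/4)/(1/4) = 3. Substitution satisfies the recurrence; boundary conditions give:
  u_k = (1 − r^k) / (1 − r^N) = (1 − (3)^3) / (1 − (3)^8) = 13/3280.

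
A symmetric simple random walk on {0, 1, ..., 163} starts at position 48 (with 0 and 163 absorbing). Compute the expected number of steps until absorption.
E[τ | X_0 = 48] = 5520

Let v_k = E[τ | X_0 = k]. Boundary: v_0 = v_163 = 0. Recurrence: v_k = 1 + (v_{k-1} + v_{k+1})/2 for 1 ≤ k ≤ 162. The particular solution to v_k − (v_{k-1} + v_{k+1})/2 = 1 is v_k = −k^2. Adding homogeneous solution A + B k and matching boundaries gives v_k = k (163 − k). Substituting k = 48: v_48 = 48 · 115 = 5520.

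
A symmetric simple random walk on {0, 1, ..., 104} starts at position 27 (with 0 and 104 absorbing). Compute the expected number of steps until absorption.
E[τ | X_0 = 27] = 2079

Let v_k = E[τ | X_0 = k]. Boundary: v_0 = v_104 = 0. Recurrence: v_k = 1 + (v_{k-1} + v_{k+1})/2 for 1 ≤ k ≤ 103. The particular solution to v_k − (v_{k-1} + v_{k+1})/2 = 1 is v_k = −k^2. Adding homogeneous solution A + B k and matching boundaries gives v_k = k (104 − k). Substituting k = 27: v_27 = 27 · 77 = 2079.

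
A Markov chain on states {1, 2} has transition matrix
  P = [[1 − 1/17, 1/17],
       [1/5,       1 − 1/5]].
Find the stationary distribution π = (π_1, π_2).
π_1 = 17/22, π_2 = 5/22

Solve πP = π with π_1 + π_2 = 1. From πP = π: π_1 · (1 − 1/17) + π_2 · 1/5 = π_1 ⇒ π_2 · 1/5 = π_1 · 1/17 ⇒ π_2/π_1 = (1/17)/(1/5) = 5/17. Together with π_1 + π_2 = 1:
  π_1 = (1/5)/(1/17 + 1/5) = (1/5)/(22/85) = 17/22,
  π_2 = (1/17)/(1/17 + 1/5) = (1/17)/(22/85) = 5/22.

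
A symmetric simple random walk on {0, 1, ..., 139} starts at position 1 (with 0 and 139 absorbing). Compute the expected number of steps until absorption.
E[τ | X_0 = 1] = 138

Let v_k = E[τ | X_0 = k]. Boundary: v_0 = v_139 = 0. Recurrence: v_k = 1 + (v_{k-1} + v_{k+1})/2 for 1 ≤ k ≤ 138. The particular solution to v_k − (v_{k-1} + v_{k+1})/2 = 1 is v_k = −k^2. Adding homogeneous solution A + B k and matching boundaries gives v_k = k (139 − k). Substituting k = 1: v_1 = 1 · 138 = 138.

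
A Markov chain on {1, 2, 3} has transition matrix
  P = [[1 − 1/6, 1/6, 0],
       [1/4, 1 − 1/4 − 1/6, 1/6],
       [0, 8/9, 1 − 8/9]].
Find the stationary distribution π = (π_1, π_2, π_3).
π = (24/43, 16/43, 3/43)

This is a birth-death chain on three states, which satisfies detailed balance: π_1 · P_{12} = π_2 · P_{21} and π_2 · P_{23} = π_3 · P_{32}.
From π_1 · 1/6 = π_2 · 1/4: π_2/π_1 = (1/6)/(1/4) = 2/3.
From π_2 · 1/6 = π_3 · 8/9: π_3/π_2 = (1/6)/(8/9) = 3/16.
Take π_1 proportional to 1; then unnormalized π = (1, 2/3, 1/8). Normalize by dividing by the sum 43/24:
  π = (24/43, 16/43, 3/43).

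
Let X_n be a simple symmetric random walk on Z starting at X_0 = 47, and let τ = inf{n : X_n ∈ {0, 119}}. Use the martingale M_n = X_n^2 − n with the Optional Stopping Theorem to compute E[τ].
E[τ] = 3384

M_n = X_n^2 − n is a martingale (since E[X_{n+1}^2 | F_n] = X_n^2 + 1). By OST (τ has finite mean in a bounded region), E[M_τ] = E[M_0] = X_0^2 − 0 = 47^2 = 2209. Also E[M_τ] = E[X_τ^2] − E[τ]. The walk exits at 0 or 119, with P(hit 119 first) = 47/119, so E[X_τ^2] = 119^2 · 47/119 + 0 = 5593. Thus E[τ] = E[X_τ^2] − E[M_τ] = 5593 − 2209 = 3384 = 47(119 − 47) = 3384.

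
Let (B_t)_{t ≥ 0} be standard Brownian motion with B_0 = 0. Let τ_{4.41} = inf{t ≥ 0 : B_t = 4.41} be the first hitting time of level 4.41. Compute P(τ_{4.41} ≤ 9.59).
P(τ_{4.41} ≤ 9.59) = 2(1 − Φ(4.41/√9.59)) = 2(1 − Φ(1.4241)) ≈ 0.1544

By the reflection principle for standard BM, P(τ_b ≤ t) = 2 · P(B_t ≥ b). Since B_t ~ N(0, t), P(B_t ≥ 4.41) = 1 − Φ(4.41/√t) = 1 − Φ(4.41/√9.59) = 1 − Φ(1.4241) ≈ 0.07721. Doubling: P(τ_{4.41} ≤ 9.59) ≈ 2 · 0.07721 = 0.15442 ≈ 0.1544.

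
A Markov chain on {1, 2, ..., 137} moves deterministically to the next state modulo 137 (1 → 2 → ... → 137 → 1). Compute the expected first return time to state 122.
E[T_122 | X_0 = 122] = 137

The chain cycles deterministically, so starting at state 122 it returns in exactly 137 steps. Equivalently, the stationary distribution is uniform π_j = 1/137 for every state j, so by Kac's formula E[T_122] = 1/π_122 = 137.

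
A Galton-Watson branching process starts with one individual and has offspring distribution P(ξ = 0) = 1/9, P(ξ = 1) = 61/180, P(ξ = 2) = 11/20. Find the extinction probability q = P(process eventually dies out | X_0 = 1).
q = 20/99

The pgf is f(s) = 1/9 + 61/180·s + 11/20·s². The extinction probability q is the smallest fixed point of f in [0, 1]. Setting s = f(s):
  11/20·s² + (61/180 − 1)·s + 1/9 = 0
  11/20·s² − (1/9 + 11/20)·s + 1/9 = 0
which factors as (s − 1)·(11/20·s − 1/9) = 0, giving roots s = 1 and s = (1/9)/(11/20) = 20/99.
Mean offspring μ = 61/180 + 2·11/20 = 259/180 > 1 (supercritical), so q < 1. The extinction probability is the smaller root: q = (1/9)/(11/20) = 20/99.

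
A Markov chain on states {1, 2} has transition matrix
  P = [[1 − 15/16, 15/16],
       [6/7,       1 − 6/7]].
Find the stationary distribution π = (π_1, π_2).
π_1 = 32/67, π_2 = 35/67

Solve πP = π with π_1 + π_2 = 1. From πP = π: π_1 · (1 − 15/16) + π_2 · 6/7 = π_1 ⇒ π_2 · 6/7 = π_1 · 15/16 ⇒ π_2/π_1 = (15/16)/(6/7) = 35/32. Together with π_1 + π_2 = 1:
  π_1 = (6/7)/(15/16 + 6/7) = (6/7)/(201/112) = 32/67,
  π_2 = (15/16)/(15/16 + 6/7) = (15/16)/(201/112) = 35/67.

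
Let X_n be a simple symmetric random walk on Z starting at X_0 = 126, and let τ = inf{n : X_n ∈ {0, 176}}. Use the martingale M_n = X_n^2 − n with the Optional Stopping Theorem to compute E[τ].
E[τ] = 6300

M_n = X_n^2 − n is a martingale (since E[X_{n+1}^2 | F_n] = X_n^2 + 1). By OST (τ has finite mean in a bounded region), E[M_τ] = E[M_0] = X_0^2 − 0 = 126^2 = 15876. Also E[M_τ] = E[X_τ^2] − E[τ]. The walk exits at 0 or 176, with P(hit 176 first) = 126/176, so E[X_τ^2] = 176^2 · 126/176 + 0 = 22176. Thus E[τ] = E[X_τ^2] − E[M_τ] = 22176 − 15876 = 6300 = 126(176 − 126) = 6300.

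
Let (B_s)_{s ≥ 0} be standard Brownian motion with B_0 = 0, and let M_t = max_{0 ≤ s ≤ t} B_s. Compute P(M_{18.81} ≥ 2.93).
P(M_{18.81} ≥ 2.93) = 2·P(B_{18.81} ≥ 2.93) = 2(1 − Φ(2.93/√18.81)) ≈ 0.4993

By the reflection principle for Brownian motion, P(M_t ≥ a) = 2 · P(B_t ≥ a) for a ≥ 0. Since B_t ~ N(0, t), P(B_t ≥ 2.93) = 1 − Φ(2.93/√t) = 1 − Φ(2.93/√18.81) = 1 − Φ(0.6756). So
  P(M_{18.81} ≥ 2.93) = 2(1 − Φ(0.6756)) ≈ 0.4993.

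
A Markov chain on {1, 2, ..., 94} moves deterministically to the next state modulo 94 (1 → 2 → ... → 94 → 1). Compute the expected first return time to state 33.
E[T_33 | X_0 = 33] = 94

The chain cycles deterministically, so starting at state 33 it returns in exactly 94 steps. Equivalently, the stationary distribution is uniform π_j = 1/94 for every state j, so by Kac's formula E[T_33] = 1/π_33 = 94.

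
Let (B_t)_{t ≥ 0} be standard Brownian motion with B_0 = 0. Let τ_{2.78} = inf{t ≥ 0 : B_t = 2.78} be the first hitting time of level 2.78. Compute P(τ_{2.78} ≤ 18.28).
P(τ_{2.78} ≤ 18.28) = 2(1 − Φ(2.78/√18.28)) = 2(1 − Φ(0.6502)) ≈ 0.5156

By the reflection principle for standard BM, P(τ_b ≤ t) = 2 · P(B_t ≥ b). Since B_t ~ N(0, t), P(B_t ≥ 2.78) = 1 − Φ(2.78/√t) = 1 − Φ(2.78/√18.28) = 1 − Φ(0.6502) ≈ 0.25778. Doubling: P(τ_{2.78} ≤ 18.28) ≈ 2 · 0.25778 = 0.51556 ≈ 0.5156.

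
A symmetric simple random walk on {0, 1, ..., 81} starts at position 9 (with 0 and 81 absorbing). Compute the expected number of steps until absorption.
E[τ | X_0 = 9] = 648

Let v_k = E[τ | X_0 = k]. Boundary: v_0 = v_81 = 0. Recurrence: v_k = 1 + (v_{k-1} + v_{k+1})/2 for 1 ≤ k ≤ 80. The particular solution to v_k − (v_{k-1} + v_{k+1})/2 = 1 is v_k = −k^2. Adding homogeneous solution A + B k and matching boundaries gives v_k = k (81 − k). Substituting k = 9: v_9 = 9 · 72 = 648.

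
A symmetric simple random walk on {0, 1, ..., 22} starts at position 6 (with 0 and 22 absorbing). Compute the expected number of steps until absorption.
E[τ | X_0 = 6] = 96

Let v_k = E[τ | X_0 = k]. Boundary: v_0 = v_22 = 0. Recurrence: v_k = 1 + (v_{k-1} + v_{k+1})/2 for 1 ≤ k ≤ 21. The particular solution to v_k − (v_{k-1} + v_{k+1})/2 = 1 is v_k = −k^2. Adding homogeneous solution A + B k and matching boundaries gives v_k = k (22 − k). Substituting k = 6: v_6 = 6 · 16 = 96.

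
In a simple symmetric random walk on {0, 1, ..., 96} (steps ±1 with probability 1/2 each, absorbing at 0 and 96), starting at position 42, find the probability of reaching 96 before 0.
P(hit 96 before 0) = 42/96 = 7/16

Let u_k = P(hit 96 before 0 | start at k). Then u_0 = 0, u_96 = 1, and u_k = u_{k-1}/2 + u_{k+1}/2 for 1 ≤ k ≤ 95. This harmonic recurrence is solved by u_k = k/96, giving u_42 = 42/96 = 7/16.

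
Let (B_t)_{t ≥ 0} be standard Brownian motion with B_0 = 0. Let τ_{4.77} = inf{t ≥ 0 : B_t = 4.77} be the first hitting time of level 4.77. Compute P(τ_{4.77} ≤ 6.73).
P(τ_{4.77} ≤ 6.73) = 2(1 − Φ(4.77/√6.73)) = 2(1 − Φ(1.8387)) ≈ 0.0660

By the reflection principle for standard BM, P(τ_b ≤ t) = 2 · P(B_t ≥ b). Since B_t ~ N(0, t), P(B_t ≥ 4.77) = 1 − Φ(4.77/√t) = 1 − Φ(4.77/√6.73) = 1 − Φ(1.8387) ≈ 0.03298. Doubling: P(τ_{4.77} ≤ 6.73) ≈ 2 · 0.03298 = 0.06596 ≈ 0.0660.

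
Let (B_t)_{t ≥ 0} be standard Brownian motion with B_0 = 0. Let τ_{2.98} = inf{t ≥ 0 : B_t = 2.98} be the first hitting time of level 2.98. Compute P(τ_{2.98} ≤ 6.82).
P(τ_{2.98} ≤ 6.82) = 2(1 − Φ(2.98/√6.82)) = 2(1 − Φ(1.1411)) ≈ 0.2538

By the reflection principle for standard BM, P(τ_b ≤ t) = 2 · P(B_t ≥ b). Since B_t ~ N(0, t), P(B_t ≥ 2.98) = 1 − Φ(2.98/√t) = 1 − Φ(2.98/√6.82) = 1 − Φ(1.1411) ≈ 0.12691. Doubling: P(τ_{2.98} ≤ 6.82) ≈ 2 · 0.12691 = 0.25382 ≈ 0.2538.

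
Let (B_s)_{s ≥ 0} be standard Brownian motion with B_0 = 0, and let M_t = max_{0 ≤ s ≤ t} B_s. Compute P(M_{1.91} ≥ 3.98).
P(M_{1.91} ≥ 3.98) = 2·P(B_{1.91} ≥ 3.98) = 2(1 − Φ(3.98/√1.91)) ≈ 0.0040

By the reflection principle for Brownian motion, P(M_t ≥ a) = 2 · P(B_t ≥ a) for a ≥ 0. Since B_t ~ N(0, t), P(B_t ≥ 3.98) = 1 − Φ(3.98/√t) = 1 − Φ(3.98/√1.91) = 1 − Φ(2.8798). So
  P(M_{1.91} ≥ 3.98) = 2(1 − Φ(2.8798)) ≈ 0.0040.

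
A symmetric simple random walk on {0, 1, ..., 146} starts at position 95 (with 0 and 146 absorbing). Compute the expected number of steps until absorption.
E[τ | X_0 = 95] = 4845

Let v_k = E[τ | X_0 = k]. Boundary: v_0 = v_146 = 0. Recurrence: v_k = 1 + (v_{k-1} + v_{k+1})/2 for 1 ≤ k ≤ 145. The particular solution to v_k − (v_{k-1} + v_{k+1})/2 = 1 is v_k = −k^2. Adding homogeneous solution A + B k and matching boundaries gives v_k = k (146 − k). Substituting k = 95: v_95 = 95 · 51 = 4845.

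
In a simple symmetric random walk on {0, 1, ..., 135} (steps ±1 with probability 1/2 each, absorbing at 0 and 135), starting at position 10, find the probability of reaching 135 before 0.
P(hit 135 before 0) = 10/135 = 2/27

Let u_k = P(hit 135 before 0 | start at k). Then u_0 = 0, u_135 = 1, and u_k = u_{k-1}/2 + u_{k+1}/2 for 1 ≤ k ≤ 134. This harmonic recurrence is solved by u_k = k/135, giving u_10 = 10/135 = 2/27.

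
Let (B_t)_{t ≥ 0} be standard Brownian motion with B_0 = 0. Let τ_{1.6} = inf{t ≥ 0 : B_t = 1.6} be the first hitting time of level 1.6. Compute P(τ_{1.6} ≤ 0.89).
P(τ_{1.6} ≤ 0.89) = 2(1 − Φ(1.6/√0.89)) = 2(1 − Φ(1.6960)) ≈ 0.0899

By the reflection principle for standard BM, P(τ_b ≤ t) = 2 · P(B_t ≥ b). Since B_t ~ N(0, t), P(B_t ≥ 1.6) = 1 − Φ(1.6/√t) = 1 − Φ(1.6/√0.89) = 1 − Φ(1.6960) ≈ 0.04494. Doubling: P(τ_{1.6} ≤ 0.89) ≈ 2 · 0.04494 = 0.08988 ≈ 0.0899.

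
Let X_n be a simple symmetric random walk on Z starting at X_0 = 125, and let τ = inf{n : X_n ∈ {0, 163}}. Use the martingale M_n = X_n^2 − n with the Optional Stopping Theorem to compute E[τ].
E[τ] = 4750

M_n = X_n^2 − n is a martingale (since E[X_{n+1}^2 | F_n] = X_n^2 + 1). By OST (τ has finite mean in a bounded region), E[M_τ] = E[M_0] = X_0^2 − 0 = 125^2 = 15625. Also E[M_τ] = E[X_τ^2] − E[τ]. The walk exits at 0 or 163, with P(hit 163 first) = 125/163, so E[X_τ^2] = 163^2 · 125/163 + 0 = 20375. Thus E[τ] = E[X_τ^2] − E[M_τ] = 20375 − 15625 = 4750 = 125(163 − 125) = 4750.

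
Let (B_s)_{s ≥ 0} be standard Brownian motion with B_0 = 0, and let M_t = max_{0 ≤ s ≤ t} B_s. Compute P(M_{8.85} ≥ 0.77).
P(M_{8.85} ≥ 0.77) = 2·P(B_{8.85} ≥ 0.77) = 2(1 − Φ(0.77/√8.85)) ≈ 0.7958

By the reflection principle for Brownian motion, P(M_t ≥ a) = 2 · P(B_t ≥ a) for a ≥ 0. Since B_t ~ N(0, t), P(B_t ≥ 0.77) = 1 − Φ(0.77/√t) = 1 − Φ(0.77/√8.85) = 1 − Φ(0.2588). So
  P(M_{8.85} ≥ 0.77) = 2(1 − Φ(0.2588)) ≈ 0.7958.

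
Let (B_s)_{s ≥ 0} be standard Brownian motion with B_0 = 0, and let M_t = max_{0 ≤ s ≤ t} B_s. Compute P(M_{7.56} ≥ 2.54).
P(M_{7.56} ≥ 2.54) = 2·P(B_{7.56} ≥ 2.54) = 2(1 − Φ(2.54/√7.56)) ≈ 0.3556

By the reflection principle for Brownian motion, P(M_t ≥ a) = 2 · P(B_t ≥ a) for a ≥ 0. Since B_t ~ N(0, t), P(B_t ≥ 2.54) = 1 − Φ(2.54/√t) = 1 − Φ(2.54/√7.56) = 1 − Φ(0.9238). So
  P(M_{7.56} ≥ 2.54) = 2(1 − Φ(0.9238)) ≈ 0.3556.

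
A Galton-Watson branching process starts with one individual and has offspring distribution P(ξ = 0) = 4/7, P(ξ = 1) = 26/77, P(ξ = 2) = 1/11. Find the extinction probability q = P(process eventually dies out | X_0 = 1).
q = 1

Mean offspring μ = 0·4/7 + 1·26/77 + 2·1/11 = 40/77 ≤ 1. For μ ≤ 1 with offspring not concentrated at 1, the Galton-Watson process goes extinct almost surely, so q = 1.
(Algebraic check: The pgf is f(s) = 4/7 + 26/77·s + 1/11·s². The extinction probability q is the smallest fixed point of f in [0, 1]. Setting s = f(s):
  1/11·s² + (26/77 − 1)·s + 4/7 = 0
  1/11·s² − (4/7 + 1/11)·s + 4/7 = 0
which factors as (s − 1)·(1/11·s − 4/7) = 0, giving roots s = 1 and s = (4/7)/(1/11) = 44/7. Since 44/7 ≥ 1, the smallest root in [0, 1] is s = 1.)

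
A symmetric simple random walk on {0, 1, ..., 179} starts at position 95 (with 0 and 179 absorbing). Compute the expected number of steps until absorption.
E[τ | X_0 = 95] = 7980

Let v_k = E[τ | X_0 = k]. Boundary: v_0 = v_179 = 0. Recurrence: v_k = 1 + (v_{k-1} + v_{k+1})/2 for 1 ≤ k ≤ 178. The particular solution to v_k − (v_{k-1} + v_{k+1})/2 = 1 is v_k = −k^2. Adding homogeneous solution A + B k and matching boundaries gives v_k = k (179 − k). Substituting k = 95: v_95 = 95 · 84 = 7980.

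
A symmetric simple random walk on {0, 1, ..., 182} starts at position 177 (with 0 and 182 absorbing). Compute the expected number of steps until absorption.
E[τ | X_0 = 177] = 885

Let v_k = E[τ | X_0 = k]. Boundary: v_0 = v_182 = 0. Recurrence: v_k = 1 + (v_{k-1} + v_{k+1})/2 for 1 ≤ k ≤ 181. The particular solution to v_k − (v_{k-1} + v_{k+1})/2 = 1 is v_k = −k^2. Adding homogeneous solution A + B k and matching boundaries gives v_k = k (182 − k). Substituting k = 177: v_177 = 177 · 5 = 885.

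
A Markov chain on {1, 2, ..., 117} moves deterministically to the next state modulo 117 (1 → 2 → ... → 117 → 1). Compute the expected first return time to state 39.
E[T_39 | X_0 = 39] = 117

The chain cycles deterministically, so starting at state 39 it returns in exactly 117 steps. Equivalently, the stationary distribution is uniform π_j = 1/117 for every state j, so by Kac's formula E[T_39] = 1/π_39 = 117.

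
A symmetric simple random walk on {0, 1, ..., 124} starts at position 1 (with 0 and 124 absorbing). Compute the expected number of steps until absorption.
E[τ | X_0 = 1] = 123

Let v_k = E[τ | X_0 = k]. Boundary: v_0 = v_124 = 0. Recurrence: v_k = 1 + (v_{k-1} + v_{k+1})/2 for 1 ≤ k ≤ 123. The particular solution to v_k − (v_{k-1} + v_{k+1})/2 = 1 is v_k = −k^2. Adding homogeneous solution A + B k and matching boundaries gives v_k = k (124 − k). Substituting k = 1: v_1 = 1 · 123 = 123.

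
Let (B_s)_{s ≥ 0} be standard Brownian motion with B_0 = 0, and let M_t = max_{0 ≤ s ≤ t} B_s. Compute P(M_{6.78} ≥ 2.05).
P(M_{6.78} ≥ 2.05) = 2·P(B_{6.78} ≥ 2.05) = 2(1 − Φ(2.05/√6.78)) ≈ 0.4311

By the reflection principle for Brownian motion, P(M_t ≥ a) = 2 · P(B_t ≥ a) for a ≥ 0. Since B_t ~ N(0, t), P(B_t ≥ 2.05) = 1 − Φ(2.05/√t) = 1 − Φ(2.05/√6.78) = 1 − Φ(0.7873). So
  P(M_{6.78} ≥ 2.05) = 2(1 − Φ(0.7873)) ≈ 0.4311.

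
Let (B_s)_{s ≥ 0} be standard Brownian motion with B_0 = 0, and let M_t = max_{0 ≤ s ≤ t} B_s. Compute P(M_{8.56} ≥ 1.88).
P(M_{8.56} ≥ 1.88) = 2·P(B_{8.56} ≥ 1.88) = 2(1 − Φ(1.88/√8.56)) ≈ 0.5205

By the reflection principle for Brownian motion, P(M_t ≥ a) = 2 · P(B_t ≥ a) for a ≥ 0. Since B_t ~ N(0, t), P(B_t ≥ 1.88) = 1 − Φ(1.88/√t) = 1 − Φ(1.88/√8.56) = 1 − Φ(0.6426). So
  P(M_{8.56} ≥ 1.88) = 2(1 − Φ(0.6426)) ≈ 0.5205.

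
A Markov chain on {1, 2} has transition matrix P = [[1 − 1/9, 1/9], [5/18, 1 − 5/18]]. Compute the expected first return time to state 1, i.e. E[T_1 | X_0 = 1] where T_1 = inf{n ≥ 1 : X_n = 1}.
E[T_1 | X_0 = 1] = 1/π_1 = 7/5

For an irreducible recurrent Markov chain with stationary distribution π, E[T_i | X_0 = i] = 1/π_i (Kac's formula). Here π_1 = (5/18)/(1/9 + 5/18) = (5/18)/(7/18) = 5/7, so E[T_1 | X_0 = 1] = 1/π_1 = (1/9 + 5/18)/(5/18) = (7/18)/(5/18) = 7/5.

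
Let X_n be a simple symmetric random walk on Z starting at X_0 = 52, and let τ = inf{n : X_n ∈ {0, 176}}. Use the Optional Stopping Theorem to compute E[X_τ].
E[X_τ] = 52

X_n is a martingale and τ is a bounded-mean stopping time (indeed τ is finite a.s. with bounded expectation since the walk is in a bounded region). By the OST, E[X_τ] = E[X_0] = 52. Equivalently: E[X_τ] = 176 · P(hit 176 first) + 0 · P(hit 0 first) = 176 · (52/176) = 52.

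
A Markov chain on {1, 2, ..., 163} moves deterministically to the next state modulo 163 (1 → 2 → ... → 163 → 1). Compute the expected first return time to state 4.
E[T_4 | X_0 = 4] = 163

The chain cycles deterministically, so starting at state 4 it returns in exactly 163 steps. Equivalently, the stationary distribution is uniform π_j = 1/163 for every state j, so by Kac's formula E[T_4] = 1/π_4 = 163.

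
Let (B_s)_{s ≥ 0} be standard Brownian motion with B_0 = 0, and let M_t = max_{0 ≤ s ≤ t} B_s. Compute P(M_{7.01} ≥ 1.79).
P(M_{7.01} ≥ 1.79) = 2·P(B_{7.01} ≥ 1.79) = 2(1 − Φ(1.79/√7.01)) ≈ 0.4990

By the reflection principle for Brownian motion, P(M_t ≥ a) = 2 · P(B_t ≥ a) for a ≥ 0. Since B_t ~ N(0, t), P(B_t ≥ 1.79) = 1 − Φ(1.79/√t) = 1 − Φ(1.79/√7.01) = 1 − Φ(0.6761). So
  P(M_{7.01} ≥ 1.79) = 2(1 − Φ(0.6761)) ≈ 0.4990.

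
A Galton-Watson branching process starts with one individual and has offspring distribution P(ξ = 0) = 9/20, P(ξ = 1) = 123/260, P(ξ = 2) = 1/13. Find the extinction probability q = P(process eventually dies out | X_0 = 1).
q = 1

Mean offspring μ = 0·9/20 + 1·123/260 + 2·1/13 = 163/260 ≤ 1. For μ ≤ 1 with offspring not concentrated at 1, the Galton-Watson process goes extinct almost surely, so q = 1.
(Algebraic check: The pgf is f(s) = 9/20 + 123/260·s + 1/13·s². The extinction probability q is the smallest fixed point of f in [0, 1]. Setting s = f(s):
  1/13·s² + (123/260 − 1)·s + 9/20 = 0
  1/13·s² − (9/20 + 1/13)·s + 9/20 = 0
which factors as (s − 1)·(1/13·s − 9/20) = 0, giving roots s = 1 and s = (9/20)/(1/13) = 117/20. Since 117/20 ≥ 1, the smallest root in [0, 1] is s = 1.)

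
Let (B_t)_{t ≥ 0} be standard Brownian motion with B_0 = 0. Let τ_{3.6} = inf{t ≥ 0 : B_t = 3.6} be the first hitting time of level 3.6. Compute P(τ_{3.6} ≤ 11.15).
P(τ_{3.6} ≤ 11.15) = 2(1 − Φ(3.6/√11.15)) = 2(1 − Φ(1.0781)) ≈ 0.2810

By the reflection principle for standard BM, P(τ_b ≤ t) = 2 · P(B_t ≥ b). Since B_t ~ N(0, t), P(B_t ≥ 3.6) = 1 − Φ(3.6/√t) = 1 − Φ(3.6/√11.15) = 1 − Φ(1.0781) ≈ 0.14049. Doubling: P(τ_{3.6} ≤ 11.15) ≈ 2 · 0.14049 = 0.28098 ≈ 0.2810.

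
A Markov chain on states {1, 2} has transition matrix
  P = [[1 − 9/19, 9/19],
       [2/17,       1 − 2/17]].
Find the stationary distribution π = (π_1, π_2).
π_1 = 38/191, π_2 = 153/191

Solve πP = π with π_1 + π_2 = 1. From πP = π: π_1 · (1 − 9/19) + π_2 · 2/17 = π_1 ⇒ π_2 · 2/17 = π_1 · 9/19 ⇒ π_2/π_1 = (9/19)/(2/17) = 153/38. Together with π_1 + π_2 = 1:
  π_1 = (2/17)/(9/19 + 2/17) = (2/17)/(191/323) = 38/191,
  π_2 = (9/19)/(9/19 + 2/17) = (9/19)/(191/323) = 153/191.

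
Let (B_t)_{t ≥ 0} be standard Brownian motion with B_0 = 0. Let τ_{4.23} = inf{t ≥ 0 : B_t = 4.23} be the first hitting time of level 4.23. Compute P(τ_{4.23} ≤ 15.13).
P(τ_{4.23} ≤ 15.13) = 2(1 − Φ(4.23/√15.13)) = 2(1 − Φ(1.0875)) ≈ 0.2768

By the reflection principle for standard BM, P(τ_b ≤ t) = 2 · P(B_t ≥ b). Since B_t ~ N(0, t), P(B_t ≥ 4.23) = 1 − Φ(4.23/√t) = 1 − Φ(4.23/√15.13) = 1 − Φ(1.0875) ≈ 0.13841. Doubling: P(τ_{4.23} ≤ 15.13) ≈ 2 · 0.13841 = 0.27682 ≈ 0.2768.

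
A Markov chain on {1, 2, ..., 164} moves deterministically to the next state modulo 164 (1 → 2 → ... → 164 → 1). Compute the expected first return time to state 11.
E[T_11 | X_0 = 11] = 164

The chain cycles deterministically, so starting at state 11 it returns in exactly 164 steps. Equivalently, the stationary distribution is uniform π_j = 1/164 for every state j, so by Kac's formula E[T_11] = 1/π_11 = 164.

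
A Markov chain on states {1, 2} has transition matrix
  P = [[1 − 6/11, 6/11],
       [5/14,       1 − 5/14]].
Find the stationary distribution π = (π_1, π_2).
π_1 = 55/139, π_2 = 84/139

Solve πP = π with π_1 + π_2 = 1. From πP = π: π_1 · (1 − 6/11) + π_2 · 5/14 = π_1 ⇒ π_2 · 5/14 = π_1 · 6/11 ⇒ π_2/π_1 = (6/11)/(5/14) = 84/55. Together with π_1 + π_2 = 1:
  π_1 = (5/14)/(6/11 + 5/14) = (5/14)/(139/154) = 55/139,
  π_2 = (6/11)/(6/11 + 5/14) = (6/11)/(139/154) = 84/139.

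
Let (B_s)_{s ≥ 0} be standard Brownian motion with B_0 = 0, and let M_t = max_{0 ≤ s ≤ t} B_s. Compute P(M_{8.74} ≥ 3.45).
P(M_{8.74} ≥ 3.45) = 2·P(B_{8.74} ≥ 3.45) = 2(1 − Φ(3.45/√8.74)) ≈ 0.2432

By the reflection principle for Brownian motion, P(M_t ≥ a) = 2 · P(B_t ≥ a) for a ≥ 0. Since B_t ~ N(0, t), P(B_t ≥ 3.45) = 1 − Φ(3.45/√t) = 1 − Φ(3.45/√8.74) = 1 − Φ(1.1670). So
  P(M_{8.74} ≥ 3.45) = 2(1 − Φ(1.1670)) ≈ 0.2432.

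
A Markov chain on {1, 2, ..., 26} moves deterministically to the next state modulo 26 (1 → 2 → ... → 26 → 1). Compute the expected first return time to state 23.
E[T_23 | X_0 = 23] = 26

The chain cycles deterministically, so starting at state 23 it returns in exactly 26 steps. Equivalently, the stationary distribution is uniform π_j = 1/26 for every state j, so by Kac's formula E[T_23] = 1/π_23 = 26.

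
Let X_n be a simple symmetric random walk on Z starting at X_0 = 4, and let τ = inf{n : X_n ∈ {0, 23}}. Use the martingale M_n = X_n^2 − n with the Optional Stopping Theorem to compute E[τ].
E[τ] = 76

M_n = X_n^2 − n is a martingale (since E[X_{n+1}^2 | F_n] = X_n^2 + 1). By OST (τ has finite mean in a bounded region), E[M_τ] = E[M_0] = X_0^2 − 0 = 4^2 = 16. Also E[M_τ] = E[X_τ^2] − E[τ]. The walk exits at 0 or 23, with P(hit 23 first) = 4/23, so E[X_τ^2] = 23^2 · 4/23 + 0 = 92. Thus E[τ] = E[X_τ^2] − E[M_τ] = 92 − 16 = 76 = 4(23 − 4) = 76.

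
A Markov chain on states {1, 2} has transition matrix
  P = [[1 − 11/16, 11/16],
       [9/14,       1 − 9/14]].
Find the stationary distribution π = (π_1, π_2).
π_1 = 72/149, π_2 = 77/149

Solve πP = π with π_1 + π_2 = 1. From πP = π: π_1 · (1 − 11/16) + π_2 · 9/14 = π_1 ⇒ π_2 · 9/14 = π_1 · 11/16 ⇒ π_2/π_1 = (11/16)/(9/14) = 77/72. Together with π_1 + π_2 = 1:
  π_1 = (9/14)/(11/16 + 9/14) = (9/14)/(149/112) = 72/149,
  π_2 = (11/16)/(11/16 + 9/14) = (11/16)/(149/112) = 77/149.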